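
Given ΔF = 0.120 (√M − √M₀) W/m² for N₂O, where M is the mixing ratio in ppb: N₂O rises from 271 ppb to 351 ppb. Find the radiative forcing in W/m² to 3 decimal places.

ΔF = 0.273 W/m²

N₂O: 0.120 × (√351 − √271) = 0.120 × (18.7350 − 16.4621) = 0.120 × 2.2729 = 0.2727 W/m².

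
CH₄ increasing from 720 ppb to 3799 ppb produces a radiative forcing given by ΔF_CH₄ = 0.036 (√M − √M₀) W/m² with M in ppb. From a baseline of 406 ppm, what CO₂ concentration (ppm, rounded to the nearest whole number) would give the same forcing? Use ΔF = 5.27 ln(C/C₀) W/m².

CH₄ forcing: 0.036 × (√3799 − √720) = 0.036 × (61.6360 − 26.8328) = 0.036 × 34.8032 = 1.25292 W/m².
Set 5.27 ln(C/406) = 1.25292: ln(C/406) = 1.25292/5.27 = 0.23775, so C = 406 × e^0.23775 = 406 × 1.26839 = 514.97 ppm.

C ≈ 515 ppm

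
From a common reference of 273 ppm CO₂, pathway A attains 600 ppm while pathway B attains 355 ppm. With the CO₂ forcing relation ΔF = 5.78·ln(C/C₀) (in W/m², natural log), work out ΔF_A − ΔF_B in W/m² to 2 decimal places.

ΔF_A = 5.78 ln(600/273) = 5.78 × 0.78746 = 4.5515 W/m².
ΔF_B = 5.78 ln(355/273) = 5.78 × 0.26265 = 1.5181 W/m².
Difference: 4.5515 − 1.5181 = 3.0334 W/m².
(Equivalently, ΔF_A − ΔF_B = 5.78 ln(600/355) = 5.78 × 0.52481 = 3.0334 W/m².)

ΔF_A − ΔF_B = 3.03 W/m²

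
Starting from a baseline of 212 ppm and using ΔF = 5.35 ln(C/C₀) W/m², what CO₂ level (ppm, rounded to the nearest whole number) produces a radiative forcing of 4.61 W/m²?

C ≈ 502 ppm

Set 5.35 ln(C/212) = 4.61, so ln(C/212) = 4.61/5.35 = 0.86168.
Then C/212 = e^0.86168 = 2.36713, giving C = 212 × 2.36713 = 501.83 ppm.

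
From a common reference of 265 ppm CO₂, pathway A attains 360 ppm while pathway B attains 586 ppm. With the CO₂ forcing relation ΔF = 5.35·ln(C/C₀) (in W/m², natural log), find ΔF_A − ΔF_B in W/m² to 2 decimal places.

ΔF_A = 5.35 ln(360/265) = 5.35 × 0.30637 = 1.6391 W/m².
ΔF_B = 5.35 ln(586/265) = 5.35 × 0.79359 = 4.2457 W/m².
Difference: 1.6391 − 4.2457 = -2.6066 W/m².

ΔF_A − ΔF_B = -2.61 W/m²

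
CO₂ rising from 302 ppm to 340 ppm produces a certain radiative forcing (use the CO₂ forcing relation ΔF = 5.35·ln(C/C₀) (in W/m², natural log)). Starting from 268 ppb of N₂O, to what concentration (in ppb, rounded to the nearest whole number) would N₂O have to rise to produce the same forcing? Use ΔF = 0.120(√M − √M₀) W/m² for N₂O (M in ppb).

M ≈ 469 ppb

CO₂ forcing: 5.35 × ln(340/302) = 5.35 × 0.118519 = 0.63408 W/m².
Set 0.120(√M − √268) = 0.63408: √M = 0.63408/0.120 + √268 = 5.2840 + 16.3707 = 21.6547.
M = (21.6547)² = 468.93 ppb.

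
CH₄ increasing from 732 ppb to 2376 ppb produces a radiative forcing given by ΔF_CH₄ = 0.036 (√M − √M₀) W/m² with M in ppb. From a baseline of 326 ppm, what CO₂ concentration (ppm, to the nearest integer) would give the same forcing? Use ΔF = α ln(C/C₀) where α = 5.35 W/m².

CH₄ forcing: 0.036 × (√2376 − √732) = 0.036 × (48.7442 − 27.0555) = 0.036 × 21.6887 = 0.78079 W/m².
Set 5.35 ln(C/326) = 0.78079: ln(C/326) = 0.78079/5.35 = 0.14594, so C = 326 × e^0.14594 = 326 × 1.15713 = 377.22 ppm.

C ≈ 377 ppm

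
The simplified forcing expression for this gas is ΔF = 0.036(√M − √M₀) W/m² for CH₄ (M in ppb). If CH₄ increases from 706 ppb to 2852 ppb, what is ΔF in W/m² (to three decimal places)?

ΔF = 0.966 W/m²

CH₄: 0.036 × (√2852 − √706) = 0.036 × (53.4041 − 26.5707) = 0.036 × 26.8334 = 0.9660 W/m².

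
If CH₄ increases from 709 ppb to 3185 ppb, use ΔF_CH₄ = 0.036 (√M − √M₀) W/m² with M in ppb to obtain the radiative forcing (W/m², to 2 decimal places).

ΔF = 1.07 W/m²

CH₄: 0.036 × (√3185 − √709) = 0.036 × (56.4358 − 26.6271) = 0.036 × 29.8087 = 1.0731 W/m².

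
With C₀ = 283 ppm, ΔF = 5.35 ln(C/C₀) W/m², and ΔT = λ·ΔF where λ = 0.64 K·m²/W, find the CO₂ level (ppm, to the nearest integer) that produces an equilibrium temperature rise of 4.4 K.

Required forcing: ΔF = ΔT/λ = 4.4/0.64 = 6.8750 W/m².
Then ln(C/283) = ΔF/5.35 = 6.8750/5.35 = 1.28505.
So C = 283 × e^1.28505 = 283 × 3.61485 = 1023.00 ppm.

C ≈ 1023 ppm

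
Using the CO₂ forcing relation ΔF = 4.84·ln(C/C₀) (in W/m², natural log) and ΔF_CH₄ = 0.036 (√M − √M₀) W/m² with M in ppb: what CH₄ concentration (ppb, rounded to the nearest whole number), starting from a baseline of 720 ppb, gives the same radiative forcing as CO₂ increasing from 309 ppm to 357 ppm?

CO₂ forcing: 4.84 × ln(357/309) = 4.84 × 0.144395 = 0.69887 W/m².
Set 0.036(√M − √720) = 0.69887: √M = 0.69887/0.036 + √720 = 19.4131 + 26.8328 = 46.2459.
M = (46.2459)² = 2138.68 ppb.

M ≈ 2139 ppb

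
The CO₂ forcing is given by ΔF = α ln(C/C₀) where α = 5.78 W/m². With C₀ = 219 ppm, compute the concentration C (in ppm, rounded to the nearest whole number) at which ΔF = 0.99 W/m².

Set 5.78 ln(C/219) = 0.99, so ln(C/219) = 0.99/5.78 = 0.17128.
Then C/219 = e^0.17128 = 1.18682, giving C = 219 × 1.18682 = 259.91 ppm.

C ≈ 260 ppm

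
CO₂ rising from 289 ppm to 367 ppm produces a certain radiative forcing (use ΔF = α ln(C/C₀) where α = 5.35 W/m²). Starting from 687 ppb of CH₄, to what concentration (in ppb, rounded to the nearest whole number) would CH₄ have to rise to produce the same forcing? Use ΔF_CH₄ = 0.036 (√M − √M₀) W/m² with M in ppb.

CO₂ forcing: 5.35 × ln(367/289) = 5.35 × 0.238935 = 1.27830 W/m².
Set 0.036(√M − √687) = 1.27830: √M = 1.27830/0.036 + √687 = 35.5083 + 26.2107 = 61.7190.
M = (61.7190)² = 3809.23 ppb.

M ≈ 3809 ppb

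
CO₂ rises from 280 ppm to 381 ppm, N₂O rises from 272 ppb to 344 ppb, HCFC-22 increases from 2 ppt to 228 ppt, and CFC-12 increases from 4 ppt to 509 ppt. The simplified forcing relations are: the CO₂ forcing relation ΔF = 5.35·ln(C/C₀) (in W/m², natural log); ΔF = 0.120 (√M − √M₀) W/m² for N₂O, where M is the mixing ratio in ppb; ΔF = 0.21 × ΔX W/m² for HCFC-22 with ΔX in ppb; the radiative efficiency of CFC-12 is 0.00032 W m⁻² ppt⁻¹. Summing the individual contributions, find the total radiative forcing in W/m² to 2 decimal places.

ΔF = 2.10 W/m²

CO₂: 5.35 × ln(381/280) = 5.35 × ln(1.36071) = 5.35 × 0.30801 = 1.6479 W/m².
N₂O: 0.120 × (√344 − √272) = 0.120 × (18.5472 − 16.4924) = 0.120 × 2.0548 = 0.2466 W/m².
HCFC-22: Δ = 228 − 2 = 226 ppt = 0.226 ppb; ΔF = 0.21 × 0.226 = 0.0475 W/m².
CFC-12: ΔF = 0.00032 × (509 − 4) = 0.00032 × 505 = 0.1616 W/m².
Total ΔF = 1.6479 + 0.2466 + 0.0475 + 0.1616 = 2.1036 W/m².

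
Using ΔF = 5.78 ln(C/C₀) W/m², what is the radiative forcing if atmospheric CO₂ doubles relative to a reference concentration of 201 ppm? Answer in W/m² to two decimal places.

ΔF = 4.01 W/m²

Because the forcing depends only on the ratio C/C₀, the initial concentration does not enter.
ΔF = 5.78 × ln(2) = 5.78 × 0.69315 = 4.0064 W/m².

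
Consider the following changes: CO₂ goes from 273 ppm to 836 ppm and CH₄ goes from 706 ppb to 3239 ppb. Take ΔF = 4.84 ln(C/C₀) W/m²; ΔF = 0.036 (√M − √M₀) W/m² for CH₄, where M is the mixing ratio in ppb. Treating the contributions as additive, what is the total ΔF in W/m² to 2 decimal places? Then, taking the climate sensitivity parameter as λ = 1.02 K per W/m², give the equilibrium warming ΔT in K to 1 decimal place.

CO₂: 4.84 × ln(836/273) = 4.84 × ln(3.06227) = 4.84 × 1.11916 = 5.4167 W/m².
CH₄: 0.036 × (√3239 − √706) = 0.036 × (56.9122 − 26.5707) = 0.036 × 30.3415 = 1.0923 W/m².
Total ΔF = 5.4167 + 1.0923 = 6.5090 W/m².
ΔT = λ ΔF = 1.02 × 6.51 = 6.6402 K.

ΔF = 6.51 W/m²; ΔT = 6.6 K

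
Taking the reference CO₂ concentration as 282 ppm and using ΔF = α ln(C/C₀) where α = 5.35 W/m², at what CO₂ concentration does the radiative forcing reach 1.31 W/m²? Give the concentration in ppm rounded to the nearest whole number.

Set 5.35 ln(C/282) = 1.31, so ln(C/282) = 1.31/5.35 = 0.24486.
Then C/282 = e^0.24486 = 1.27744, giving C = 282 × 1.27744 = 360.24 ppm.

C ≈ 360 ppm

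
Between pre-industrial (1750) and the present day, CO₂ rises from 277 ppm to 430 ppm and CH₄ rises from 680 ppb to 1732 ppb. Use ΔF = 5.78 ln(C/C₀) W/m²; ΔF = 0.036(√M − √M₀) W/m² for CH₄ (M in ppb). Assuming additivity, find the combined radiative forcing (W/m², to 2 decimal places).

ΔF = 3.10 W/m²

CO₂: 5.78 × ln(430/277) = 5.78 × ln(1.55235) = 5.78 × 0.43977 = 2.5419 W/m².
CH₄: 0.036 × (√1732 − √680) = 0.036 × (41.6173 − 26.0768) = 0.036 × 15.5405 = 0.5595 W/m².
Total ΔF = 2.5419 + 0.5595 = 3.1014 W/m².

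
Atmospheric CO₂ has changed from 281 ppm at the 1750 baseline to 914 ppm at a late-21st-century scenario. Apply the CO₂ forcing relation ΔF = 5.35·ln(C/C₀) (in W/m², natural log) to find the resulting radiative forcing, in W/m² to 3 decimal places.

CO₂ absorption bands are partially saturated, so forcing scales with the logarithm of the concentration ratio.
CO₂: 5.35 × ln(914/281) = 5.35 × ln(3.25267) = 5.35 × 1.17948 = 6.3102 W/m².

ΔF = 6.310 W/m²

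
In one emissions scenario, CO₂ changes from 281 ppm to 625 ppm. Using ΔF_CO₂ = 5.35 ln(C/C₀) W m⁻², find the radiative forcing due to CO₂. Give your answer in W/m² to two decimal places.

CO₂: 5.35 × ln(625/281) = 5.35 × ln(2.22420) = 5.35 × 0.79940 = 4.2768 W/m².

ΔF = 4.28 W/m²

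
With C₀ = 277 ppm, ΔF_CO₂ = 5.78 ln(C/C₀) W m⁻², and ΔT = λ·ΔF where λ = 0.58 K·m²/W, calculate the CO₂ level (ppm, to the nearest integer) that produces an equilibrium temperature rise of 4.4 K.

C ≈ 1029 ppm

Required forcing: ΔF = ΔT/λ = 4.4/0.58 = 7.5862 W/m².
Then ln(C/277) = ΔF/5.78 = 7.5862/5.78 = 1.31249.
So C = 277 × e^1.31249 = 277 × 3.71541 = 1029.17 ppm.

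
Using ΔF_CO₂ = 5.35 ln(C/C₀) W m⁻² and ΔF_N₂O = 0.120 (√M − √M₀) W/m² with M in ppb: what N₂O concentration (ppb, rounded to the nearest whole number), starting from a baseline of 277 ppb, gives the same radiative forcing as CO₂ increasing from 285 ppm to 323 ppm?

M ≈ 494 ppb

CO₂ forcing: 5.35 × ln(323/285) = 5.35 × 0.125163 = 0.66962 W/m².
Set 0.120(√M − √277) = 0.66962: √M = 0.66962/0.120 + √277 = 5.5802 + 16.6433 = 22.2235.
M = (22.2235)² = 493.88 ppb.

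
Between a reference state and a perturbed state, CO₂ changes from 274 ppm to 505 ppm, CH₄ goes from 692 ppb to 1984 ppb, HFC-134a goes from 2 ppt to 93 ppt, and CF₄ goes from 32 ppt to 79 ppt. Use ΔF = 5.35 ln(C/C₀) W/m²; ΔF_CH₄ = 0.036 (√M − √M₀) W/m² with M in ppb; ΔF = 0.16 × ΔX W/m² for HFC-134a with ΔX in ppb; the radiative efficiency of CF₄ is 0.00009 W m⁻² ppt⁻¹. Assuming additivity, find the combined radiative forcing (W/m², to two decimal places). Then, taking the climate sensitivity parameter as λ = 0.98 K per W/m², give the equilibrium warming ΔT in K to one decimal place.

CO₂: 5.35 × ln(505/274) = 5.35 × ln(1.84307) = 5.35 × 0.61143 = 3.2712 W/m².
CH₄: 0.036 × (√1984 − √692) = 0.036 × (44.5421 − 26.3059) = 0.036 × 18.2362 = 0.6565 W/m².
HFC-134a: Δ = 93 − 2 = 91 ppt = 0.091 ppb; ΔF = 0.16 × 0.091 = 0.0146 W/m².
CF₄: ΔF = 0.00009 × (79 − 32) = 0.00009 × 47 = 0.0042 W/m².
Total ΔF = 3.2712 + 0.6565 + 0.0146 + 0.0042 = 3.9465 W/m².
ΔT = λ ΔF = 0.98 × 3.95 = 3.8710 K.

ΔF = 3.95 W/m²; ΔT = 3.9 K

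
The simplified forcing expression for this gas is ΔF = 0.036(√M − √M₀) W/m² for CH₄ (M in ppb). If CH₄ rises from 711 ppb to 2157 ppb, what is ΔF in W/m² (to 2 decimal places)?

CH₄: 0.036 × (√2157 − √711) = 0.036 × (46.4435 − 26.6646) = 0.036 × 19.7789 = 0.7120 W/m².

ΔF = 0.71 W/m²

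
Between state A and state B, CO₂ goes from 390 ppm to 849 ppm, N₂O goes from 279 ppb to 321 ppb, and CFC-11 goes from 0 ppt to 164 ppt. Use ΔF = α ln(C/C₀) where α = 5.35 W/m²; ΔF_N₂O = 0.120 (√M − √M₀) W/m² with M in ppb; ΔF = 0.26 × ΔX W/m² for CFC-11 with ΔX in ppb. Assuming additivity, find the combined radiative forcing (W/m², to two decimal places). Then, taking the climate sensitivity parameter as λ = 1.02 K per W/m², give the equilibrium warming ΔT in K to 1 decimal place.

ΔF = 4.35 W/m²; ΔT = 4.4 K

CO₂: 5.35 × ln(849/390) = 5.35 × ln(2.17692) = 5.35 × 0.77791 = 4.1618 W/m².
N₂O: 0.120 × (√321 − √279) = 0.120 × (17.9165 − 16.7033) = 0.120 × 1.2132 = 0.1456 W/m².
CFC-11: Δ = 164 − 0 = 164 ppt = 0.164 ppb; ΔF = 0.26 × 0.164 = 0.0426 W/m².
Total ΔF = 4.1618 + 0.1456 + 0.0426 = 4.3500 W/m².
ΔT = λ ΔF = 1.02 × 4.35 = 4.4370 K.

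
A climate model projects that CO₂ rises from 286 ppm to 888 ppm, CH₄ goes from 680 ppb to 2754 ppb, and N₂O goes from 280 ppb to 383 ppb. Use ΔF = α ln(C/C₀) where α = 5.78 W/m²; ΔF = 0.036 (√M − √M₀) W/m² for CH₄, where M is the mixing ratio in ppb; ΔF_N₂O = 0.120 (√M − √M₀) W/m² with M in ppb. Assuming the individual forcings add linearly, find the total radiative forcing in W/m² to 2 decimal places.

ΔF = 7.84 W/m²

CO₂: 5.78 × ln(888/286) = 5.78 × ln(3.10490) = 5.78 × 1.13298 = 6.5486 W/m².
CH₄: 0.036 × (√2754 − √680) = 0.036 × (52.4786 − 26.0768) = 0.036 × 26.4018 = 0.9505 W/m².
N₂O: 0.120 × (√383 − √280) = 0.120 × (19.5704 − 16.7332) = 0.120 × 2.8372 = 0.3405 W/m².
Total ΔF = 6.5486 + 0.9505 + 0.3405 = 7.8396 W/m².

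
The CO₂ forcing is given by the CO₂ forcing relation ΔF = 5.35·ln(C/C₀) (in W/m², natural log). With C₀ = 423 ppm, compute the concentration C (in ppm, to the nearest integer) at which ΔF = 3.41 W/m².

Set 5.35 ln(C/423) = 3.41, so ln(C/423) = 3.41/5.35 = 0.63738.
Then C/423 = e^0.63738 = 1.89152, giving C = 423 × 1.89152 = 800.11 ppm.

C ≈ 800 ppm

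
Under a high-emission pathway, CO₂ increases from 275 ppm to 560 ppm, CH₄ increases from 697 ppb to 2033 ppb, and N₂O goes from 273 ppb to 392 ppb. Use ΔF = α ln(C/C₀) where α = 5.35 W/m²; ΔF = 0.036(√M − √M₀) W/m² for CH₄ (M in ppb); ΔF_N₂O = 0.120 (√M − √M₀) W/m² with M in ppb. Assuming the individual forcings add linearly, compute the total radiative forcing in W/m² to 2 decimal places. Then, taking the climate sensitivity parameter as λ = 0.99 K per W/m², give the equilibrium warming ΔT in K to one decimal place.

CO₂: 5.35 × ln(560/275) = 5.35 × ln(2.03636) = 5.35 × 0.71116 = 3.8047 W/m².
CH₄: 0.036 × (√2033 − √697) = 0.036 × (45.0888 − 26.4008) = 0.036 × 18.6880 = 0.6728 W/m².
N₂O: 0.120 × (√392 − √273) = 0.120 × (19.7990 − 16.5227) = 0.120 × 3.2763 = 0.3932 W/m².
Total ΔF = 3.8047 + 0.6728 + 0.3932 = 4.8707 W/m².
ΔT = λ ΔF = 0.99 × 4.87 = 4.8213 K.

ΔF = 4.87 W/m²; ΔT = 4.8 K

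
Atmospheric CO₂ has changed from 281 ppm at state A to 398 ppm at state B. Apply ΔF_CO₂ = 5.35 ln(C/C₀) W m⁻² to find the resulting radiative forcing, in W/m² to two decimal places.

CO₂: 5.35 × ln(398/281) = 5.35 × ln(1.41637) = 5.35 × 0.34810 = 1.8623 W/m².

ΔF = 1.86 W/m²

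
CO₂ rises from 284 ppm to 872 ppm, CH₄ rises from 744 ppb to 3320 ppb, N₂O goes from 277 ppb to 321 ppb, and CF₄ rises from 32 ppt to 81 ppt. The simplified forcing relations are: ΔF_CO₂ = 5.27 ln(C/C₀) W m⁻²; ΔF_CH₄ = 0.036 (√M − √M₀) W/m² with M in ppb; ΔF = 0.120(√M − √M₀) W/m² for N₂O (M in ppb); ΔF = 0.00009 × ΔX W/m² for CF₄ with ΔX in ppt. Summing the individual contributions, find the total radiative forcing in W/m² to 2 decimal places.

CO₂: 5.27 × ln(872/284) = 5.27 × ln(3.07042) = 5.27 × 1.12181 = 5.9119 W/m².
CH₄: 0.036 × (√3320 − √744) = 0.036 × (57.6194 − 27.2764) = 0.036 × 30.3430 = 1.0923 W/m².
N₂O: 0.120 × (√321 − √277) = 0.120 × (17.9165 − 16.6433) = 0.120 × 1.2732 = 0.1528 W/m².
CF₄: ΔF = 0.00009 × (81 − 32) = 0.00009 × 49 = 0.0044 W/m².
Total ΔF = 5.9119 + 1.0923 + 0.1528 + 0.0044 = 7.1614 W/m².

ΔF = 7.16 W/m²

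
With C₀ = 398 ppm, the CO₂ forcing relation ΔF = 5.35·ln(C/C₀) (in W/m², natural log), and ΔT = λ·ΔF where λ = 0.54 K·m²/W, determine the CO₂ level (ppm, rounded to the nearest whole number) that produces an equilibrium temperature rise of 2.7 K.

Required forcing: ΔF = ΔT/λ = 2.7/0.54 = 5.0000 W/m².
Then ln(C/398) = ΔF/5.35 = 5.0000/5.35 = 0.93458.
So C = 398 × e^0.93458 = 398 × 2.54614 = 1013.36 ppm.

C ≈ 1013 ppm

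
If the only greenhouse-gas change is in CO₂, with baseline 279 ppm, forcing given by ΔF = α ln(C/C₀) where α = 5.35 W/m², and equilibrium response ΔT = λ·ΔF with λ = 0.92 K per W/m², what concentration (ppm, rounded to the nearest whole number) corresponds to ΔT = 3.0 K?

Required forcing: ΔF = ΔT/λ = 3.0/0.92 = 3.2609 W/m².
Then ln(C/279) = ΔF/5.35 = 3.2609/5.35 = 0.60951.
So C = 279 × e^0.60951 = 279 × 1.83953 = 513.23 ppm.

C ≈ 513 ppm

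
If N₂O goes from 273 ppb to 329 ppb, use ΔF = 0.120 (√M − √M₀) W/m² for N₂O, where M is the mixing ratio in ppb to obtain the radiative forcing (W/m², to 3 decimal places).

ΔF = 0.194 W/m²

N₂O: 0.120 × (√329 − √273) = 0.120 × (18.1384 − 16.5227) = 0.120 × 1.6157 = 0.1939 W/m².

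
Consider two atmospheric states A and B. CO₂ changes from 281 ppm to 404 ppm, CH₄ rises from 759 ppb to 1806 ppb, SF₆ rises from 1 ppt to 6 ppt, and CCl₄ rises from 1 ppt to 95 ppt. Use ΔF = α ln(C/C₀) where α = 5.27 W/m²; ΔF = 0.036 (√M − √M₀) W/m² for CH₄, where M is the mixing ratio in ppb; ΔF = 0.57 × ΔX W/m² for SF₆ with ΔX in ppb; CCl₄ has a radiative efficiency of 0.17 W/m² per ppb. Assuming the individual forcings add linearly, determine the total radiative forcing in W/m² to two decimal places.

ΔF = 2.47 W/m²

CO₂: 5.27 × ln(404/281) = 5.27 × ln(1.43772) = 5.27 × 0.36306 = 1.9133 W/m².
CH₄: 0.036 × (√1806 − √759) = 0.036 × (42.4971 − 27.5500) = 0.036 × 14.9471 = 0.5381 W/m².
SF₆: Δ = 6 − 1 = 5 ppt = 0.005 ppb; ΔF = 0.57 × 0.005 = 0.0029 W/m².
CCl₄: Δ = 95 − 1 = 94 ppt = 0.094 ppb; ΔF = 0.17 × 0.094 = 0.0160 W/m².
Total ΔF = 1.9133 + 0.5381 + 0.0029 + 0.0160 = 2.4703 W/m².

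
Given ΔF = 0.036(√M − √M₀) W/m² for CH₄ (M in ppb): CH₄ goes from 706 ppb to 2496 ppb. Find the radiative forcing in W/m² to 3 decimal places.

ΔF = 0.842 W/m²

CH₄: 0.036 × (√2496 − √706) = 0.036 × (49.9600 − 26.5707) = 0.036 × 23.3893 = 0.8420 W/m².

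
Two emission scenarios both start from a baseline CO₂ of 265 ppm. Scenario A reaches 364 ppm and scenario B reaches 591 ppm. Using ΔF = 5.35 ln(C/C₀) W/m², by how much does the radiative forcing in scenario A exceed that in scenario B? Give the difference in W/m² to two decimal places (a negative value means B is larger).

ΔF_A = 5.35 ln(364/265) = 5.35 × 0.31742 = 1.6982 W/m².
ΔF_B = 5.35 ln(591/265) = 5.35 × 0.80209 = 4.2912 W/m².
Difference: 1.6982 − 4.2912 = -2.5930 W/m².

ΔF_A − ΔF_B = -2.59 W/m²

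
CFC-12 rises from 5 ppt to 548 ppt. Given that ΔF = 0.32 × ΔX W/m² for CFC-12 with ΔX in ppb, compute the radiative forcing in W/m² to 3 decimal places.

ΔF = 0.174 W/m²

CFC-12: Δ = 548 − 5 = 543 ppt = 0.543 ppb; ΔF = 0.32 × 0.543 = 0.1738 W/m².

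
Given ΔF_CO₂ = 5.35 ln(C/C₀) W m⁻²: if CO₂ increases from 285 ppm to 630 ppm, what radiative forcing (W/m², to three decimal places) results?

CO₂ absorption bands are partially saturated, so forcing scales with the logarithm of the concentration ratio.
CO₂: 5.35 × ln(630/285) = 5.35 × ln(2.21053) = 5.35 × 0.79323 = 4.2438 W/m².

ΔF = 4.244 W/m²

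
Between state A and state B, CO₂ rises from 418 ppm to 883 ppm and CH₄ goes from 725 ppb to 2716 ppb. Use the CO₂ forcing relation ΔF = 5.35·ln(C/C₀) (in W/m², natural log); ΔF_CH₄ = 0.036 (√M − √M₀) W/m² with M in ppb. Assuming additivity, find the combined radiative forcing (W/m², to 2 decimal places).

CO₂: 5.35 × ln(883/418) = 5.35 × ln(2.11244) = 5.35 × 0.74784 = 4.0009 W/m².
CH₄: 0.036 × (√2716 − √725) = 0.036 × (52.1153 − 26.9258) = 0.036 × 25.1895 = 0.9068 W/m².
Total ΔF = 4.0009 + 0.9068 = 4.9077 W/m².

ΔF = 4.91 W/m²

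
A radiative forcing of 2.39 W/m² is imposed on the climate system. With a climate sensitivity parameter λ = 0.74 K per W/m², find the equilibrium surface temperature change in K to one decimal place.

ΔT = 1.8 K

ΔT = λ ΔF = 0.74 × 2.39 = 1.7686 K.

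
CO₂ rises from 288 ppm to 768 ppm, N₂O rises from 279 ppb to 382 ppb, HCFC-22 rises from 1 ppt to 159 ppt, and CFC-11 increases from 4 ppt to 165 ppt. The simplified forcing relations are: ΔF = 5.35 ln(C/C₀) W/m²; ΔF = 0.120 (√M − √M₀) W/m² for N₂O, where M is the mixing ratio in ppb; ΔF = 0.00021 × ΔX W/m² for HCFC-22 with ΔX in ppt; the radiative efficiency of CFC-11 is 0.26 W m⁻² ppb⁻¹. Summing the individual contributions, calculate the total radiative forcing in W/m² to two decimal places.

CO₂: 5.35 × ln(768/288) = 5.35 × ln(2.66667) = 5.35 × 0.98083 = 5.2474 W/m².
N₂O: 0.120 × (√382 − √279) = 0.120 × (19.5448 − 16.7033) = 0.120 × 2.8415 = 0.3410 W/m².
HCFC-22: ΔF = 0.00021 × (159 − 1) = 0.00021 × 158 = 0.0332 W/m².
CFC-11: Δ = 165 − 4 = 161 ppt = 0.161 ppb; ΔF = 0.26 × 0.161 = 0.0419 W/m².
Total ΔF = 5.2474 + 0.3410 + 0.0332 + 0.0419 = 5.6635 W/m².

ΔF = 5.66 W/m²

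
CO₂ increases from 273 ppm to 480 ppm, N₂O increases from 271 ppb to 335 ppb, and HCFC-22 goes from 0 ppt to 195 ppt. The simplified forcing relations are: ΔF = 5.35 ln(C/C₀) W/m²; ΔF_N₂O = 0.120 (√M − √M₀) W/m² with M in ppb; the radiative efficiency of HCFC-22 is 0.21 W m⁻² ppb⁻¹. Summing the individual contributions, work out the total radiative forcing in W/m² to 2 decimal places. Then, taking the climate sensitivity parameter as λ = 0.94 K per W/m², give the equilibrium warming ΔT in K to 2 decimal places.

ΔF = 3.28 W/m²; ΔT = 3.08 K

CO₂: 5.35 × ln(480/273) = 5.35 × ln(1.75824) = 5.35 × 0.56431 = 3.0191 W/m².
N₂O: 0.120 × (√335 − √271) = 0.120 × (18.3030 − 16.4621) = 0.120 × 1.8409 = 0.2209 W/m².
HCFC-22: Δ = 195 − 0 = 195 ppt = 0.195 ppb; ΔF = 0.21 × 0.195 = 0.0410 W/m².
Total ΔF = 3.0191 + 0.2209 + 0.0410 = 3.2810 W/m².
ΔT = λ ΔF = 0.94 × 3.28 = 3.0832 K.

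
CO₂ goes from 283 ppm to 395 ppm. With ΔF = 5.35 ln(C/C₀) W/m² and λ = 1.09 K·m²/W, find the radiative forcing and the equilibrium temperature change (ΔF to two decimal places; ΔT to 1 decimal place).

ΔF = 1.78 W/m²; ΔT = 1.9 K

CO₂: 5.35 × ln(395/283) = 5.35 × ln(1.39576) = 5.35 × 0.33344 = 1.7839 W/m².
ΔT = λ ΔF = 1.09 × 1.78 = 1.9402 K.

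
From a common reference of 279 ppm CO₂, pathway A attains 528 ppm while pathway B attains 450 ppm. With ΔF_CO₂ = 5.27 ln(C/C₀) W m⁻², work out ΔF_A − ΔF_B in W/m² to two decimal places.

ΔF_A = 5.27 ln(528/279) = 5.27 × 0.63788 = 3.3616 W/m².
ΔF_B = 5.27 ln(450/279) = 5.27 × 0.47804 = 2.5193 W/m².
Difference: 3.3616 − 2.5193 = 0.8423 W/m².

ΔF_A − ΔF_B = 0.84 W/m²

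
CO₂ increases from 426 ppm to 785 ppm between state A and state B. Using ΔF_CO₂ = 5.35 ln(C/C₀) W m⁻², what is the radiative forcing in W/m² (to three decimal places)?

ΔF = 3.270 W/m²

CO₂: 5.35 × ln(785/426) = 5.35 × ln(1.84272) = 5.35 × 0.61124 = 3.2701 W/m².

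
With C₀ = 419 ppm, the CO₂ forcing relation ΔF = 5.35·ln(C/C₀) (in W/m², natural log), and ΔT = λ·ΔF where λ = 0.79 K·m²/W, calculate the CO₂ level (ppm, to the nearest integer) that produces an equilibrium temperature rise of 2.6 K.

Required forcing: ΔF = ΔT/λ = 2.6/0.79 = 3.2911 W/m².
Then ln(C/419) = ΔF/5.35 = 3.2911/5.35 = 0.61516.
So C = 419 × e^0.61516 = 419 × 1.84995 = 775.13 ppm.

C ≈ 775 ppm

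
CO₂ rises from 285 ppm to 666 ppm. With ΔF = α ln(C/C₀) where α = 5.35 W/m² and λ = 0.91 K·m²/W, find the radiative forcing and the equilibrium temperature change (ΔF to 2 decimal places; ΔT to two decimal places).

CO₂: 5.35 × ln(666/285) = 5.35 × ln(2.33684) = 5.35 × 0.84880 = 4.5411 W/m².
ΔT = λ ΔF = 0.91 × 4.54 = 4.1314 K.

ΔF = 4.54 W/m²; ΔT = 4.13 K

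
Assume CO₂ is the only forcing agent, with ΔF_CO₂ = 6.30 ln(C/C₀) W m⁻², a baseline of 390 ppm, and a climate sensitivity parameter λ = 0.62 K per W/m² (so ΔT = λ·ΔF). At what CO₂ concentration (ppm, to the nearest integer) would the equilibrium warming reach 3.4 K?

C ≈ 931 ppm

Required forcing: ΔF = ΔT/λ = 3.4/0.62 = 5.4839 W/m².
Then ln(C/390) = ΔF/6.30 = 5.4839/6.30 = 0.87046.
So C = 390 × e^0.87046 = 390 × 2.38801 = 931.32 ppm.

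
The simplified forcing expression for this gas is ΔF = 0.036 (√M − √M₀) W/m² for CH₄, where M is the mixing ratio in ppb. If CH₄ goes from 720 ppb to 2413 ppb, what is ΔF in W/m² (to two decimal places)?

ΔF = 0.80 W/m²

CH₄: 0.036 × (√2413 − √720) = 0.036 × (49.1223 − 26.8328) = 0.036 × 22.2895 = 0.8024 W/m².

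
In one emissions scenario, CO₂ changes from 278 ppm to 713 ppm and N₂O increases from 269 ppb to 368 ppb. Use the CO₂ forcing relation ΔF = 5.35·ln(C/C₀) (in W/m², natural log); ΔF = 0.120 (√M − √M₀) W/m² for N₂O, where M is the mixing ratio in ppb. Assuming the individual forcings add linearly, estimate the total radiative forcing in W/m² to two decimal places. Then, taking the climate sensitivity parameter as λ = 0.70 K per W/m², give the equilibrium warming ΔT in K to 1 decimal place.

ΔF = 5.37 W/m²; ΔT = 3.8 K

CO₂: 5.35 × ln(713/278) = 5.35 × ln(2.56475) = 5.35 × 0.94186 = 5.0390 W/m².
N₂O: 0.120 × (√368 − √269) = 0.120 × (19.1833 − 16.4012) = 0.120 × 2.7821 = 0.3339 W/m².
Total ΔF = 5.0390 + 0.3339 = 5.3729 W/m².
ΔT = λ ΔF = 0.70 × 5.37 = 3.7590 K.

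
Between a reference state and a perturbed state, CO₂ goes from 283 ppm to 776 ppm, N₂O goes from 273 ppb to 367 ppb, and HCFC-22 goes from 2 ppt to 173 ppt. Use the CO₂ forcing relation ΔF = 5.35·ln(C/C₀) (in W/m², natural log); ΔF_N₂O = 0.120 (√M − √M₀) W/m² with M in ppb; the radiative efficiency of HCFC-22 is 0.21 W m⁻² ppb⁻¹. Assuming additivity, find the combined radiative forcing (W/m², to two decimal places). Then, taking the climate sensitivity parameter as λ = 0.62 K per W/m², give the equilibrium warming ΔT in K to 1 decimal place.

CO₂: 5.35 × ln(776/283) = 5.35 × ln(2.74205) = 5.35 × 1.00871 = 5.3966 W/m².
N₂O: 0.120 × (√367 − √273) = 0.120 × (19.1572 − 16.5227) = 0.120 × 2.6345 = 0.3161 W/m².
HCFC-22: Δ = 173 − 2 = 171 ppt = 0.171 ppb; ΔF = 0.21 × 0.171 = 0.0359 W/m².
Total ΔF = 5.3966 + 0.3161 + 0.0359 = 5.7486 W/m².
ΔT = λ ΔF = 0.62 × 5.75 = 3.5650 K.

ΔF = 5.75 W/m²; ΔT = 3.6 K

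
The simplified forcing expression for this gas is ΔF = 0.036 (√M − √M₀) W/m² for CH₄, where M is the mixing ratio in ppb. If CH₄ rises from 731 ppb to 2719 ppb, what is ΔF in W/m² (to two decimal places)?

ΔF = 0.90 W/m²

CH₄: 0.036 × (√2719 − √731) = 0.036 × (52.1440 − 27.0370) = 0.036 × 25.1070 = 0.9039 W/m².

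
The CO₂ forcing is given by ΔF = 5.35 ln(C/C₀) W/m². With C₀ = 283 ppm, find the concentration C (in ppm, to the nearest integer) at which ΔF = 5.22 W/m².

C ≈ 751 ppm

Set 5.35 ln(C/283) = 5.22, so ln(C/283) = 5.22/5.35 = 0.97570.
Then C/283 = e^0.97570 = 2.65302, giving C = 283 × 2.65302 = 750.80 ppm.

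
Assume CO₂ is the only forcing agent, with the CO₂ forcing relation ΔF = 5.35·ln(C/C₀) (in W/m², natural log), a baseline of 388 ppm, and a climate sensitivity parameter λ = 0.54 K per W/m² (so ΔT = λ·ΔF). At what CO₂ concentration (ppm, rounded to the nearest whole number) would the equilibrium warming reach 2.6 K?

Required forcing: ΔF = ΔT/λ = 2.6/0.54 = 4.8148 W/m².
Then ln(C/388) = ΔF/5.35 = 4.8148/5.35 = 0.89996.
So C = 388 × e^0.89996 = 388 × 2.45950 = 954.29 ppm.

C ≈ 954 ppm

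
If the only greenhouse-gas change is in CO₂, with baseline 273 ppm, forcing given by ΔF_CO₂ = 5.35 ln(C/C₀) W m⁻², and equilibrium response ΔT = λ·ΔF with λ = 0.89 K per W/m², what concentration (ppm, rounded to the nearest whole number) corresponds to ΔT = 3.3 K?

C ≈ 546 ppm

Required forcing: ΔF = ΔT/λ = 3.3/0.89 = 3.7079 W/m².
Then ln(C/273) = ΔF/5.35 = 3.7079/5.35 = 0.69307.
So C = 273 × e^0.69307 = 273 × 1.99985 = 545.96 ppm.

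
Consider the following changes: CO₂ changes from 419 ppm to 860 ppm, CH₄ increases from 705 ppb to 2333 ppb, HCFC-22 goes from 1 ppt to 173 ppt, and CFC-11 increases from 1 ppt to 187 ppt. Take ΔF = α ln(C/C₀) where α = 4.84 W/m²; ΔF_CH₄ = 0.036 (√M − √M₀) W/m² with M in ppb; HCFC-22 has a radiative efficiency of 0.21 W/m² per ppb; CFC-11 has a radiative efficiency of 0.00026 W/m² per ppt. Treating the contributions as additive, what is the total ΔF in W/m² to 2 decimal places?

ΔF = 4.35 W/m²

CO₂: 4.84 × ln(860/419) = 4.84 × ln(2.05251) = 4.84 × 0.71906 = 3.4803 W/m².
CH₄: 0.036 × (√2333 − √705) = 0.036 × (48.3011 − 26.5518) = 0.036 × 21.7493 = 0.7830 W/m².
HCFC-22: Δ = 173 − 1 = 172 ppt = 0.172 ppb; ΔF = 0.21 × 0.172 = 0.0361 W/m².
CFC-11: ΔF = 0.00026 × (187 − 1) = 0.00026 × 186 = 0.0484 W/m².
Total ΔF = 3.4803 + 0.7830 + 0.0361 + 0.0484 = 4.3478 W/m².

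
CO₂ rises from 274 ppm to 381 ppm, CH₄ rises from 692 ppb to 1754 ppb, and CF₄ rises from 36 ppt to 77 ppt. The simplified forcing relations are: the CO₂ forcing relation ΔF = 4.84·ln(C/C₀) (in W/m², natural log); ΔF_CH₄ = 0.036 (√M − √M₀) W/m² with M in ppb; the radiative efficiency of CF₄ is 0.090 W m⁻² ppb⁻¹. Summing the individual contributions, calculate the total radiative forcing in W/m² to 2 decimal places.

CO₂: 4.84 × ln(381/274) = 4.84 × ln(1.39051) = 4.84 × 0.32967 = 1.5956 W/m².
CH₄: 0.036 × (√1754 − √692) = 0.036 × (41.8808 − 26.3059) = 0.036 × 15.5749 = 0.5607 W/m².
CF₄: Δ = 77 − 36 = 41 ppt = 0.041 ppb; ΔF = 0.090 × 0.041 = 0.0037 W/m².
Total ΔF = 1.5956 + 0.5607 + 0.0037 = 2.1600 W/m².

ΔF = 2.16 W/m²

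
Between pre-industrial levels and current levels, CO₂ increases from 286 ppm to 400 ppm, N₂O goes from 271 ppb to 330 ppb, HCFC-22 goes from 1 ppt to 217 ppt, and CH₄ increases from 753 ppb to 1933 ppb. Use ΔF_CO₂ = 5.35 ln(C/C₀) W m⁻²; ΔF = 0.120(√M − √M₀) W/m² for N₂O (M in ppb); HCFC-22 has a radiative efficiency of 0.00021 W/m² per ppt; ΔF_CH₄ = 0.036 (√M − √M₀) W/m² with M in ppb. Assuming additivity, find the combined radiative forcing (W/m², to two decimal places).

CO₂: 5.35 × ln(400/286) = 5.35 × ln(1.39860) = 5.35 × 0.33547 = 1.7948 W/m².
N₂O: 0.120 × (√330 − √271) = 0.120 × (18.1659 − 16.4621) = 0.120 × 1.7038 = 0.2045 W/m².
HCFC-22: ΔF = 0.00021 × (217 − 1) = 0.00021 × 216 = 0.0454 W/m².
CH₄: 0.036 × (√1933 − √753) = 0.036 × (43.9659 − 27.4408) = 0.036 × 16.5251 = 0.5949 W/m².
Total ΔF = 1.7948 + 0.2045 + 0.0454 + 0.5949 = 2.6396 W/m².

ΔF = 2.64 W/m²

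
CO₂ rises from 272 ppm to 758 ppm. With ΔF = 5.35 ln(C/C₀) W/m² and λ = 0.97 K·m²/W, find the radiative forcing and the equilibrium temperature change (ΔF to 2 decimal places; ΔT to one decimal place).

ΔF = 5.48 W/m²; ΔT = 5.3 K

CO₂: 5.35 × ln(758/272) = 5.35 × ln(2.78676) = 5.35 × 1.02488 = 5.4831 W/m².
ΔT = λ ΔF = 0.97 × 5.48 = 5.3156 K.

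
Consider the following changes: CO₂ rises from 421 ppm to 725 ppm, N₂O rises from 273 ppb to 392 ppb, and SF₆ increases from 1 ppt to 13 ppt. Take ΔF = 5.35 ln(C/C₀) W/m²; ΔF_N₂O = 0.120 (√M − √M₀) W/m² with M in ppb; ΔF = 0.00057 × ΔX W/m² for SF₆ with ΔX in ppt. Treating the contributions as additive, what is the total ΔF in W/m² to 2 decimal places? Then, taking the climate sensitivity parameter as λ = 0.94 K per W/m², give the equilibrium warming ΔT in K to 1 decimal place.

CO₂: 5.35 × ln(725/421) = 5.35 × ln(1.72209) = 5.35 × 0.54354 = 2.9079 W/m².
N₂O: 0.120 × (√392 − √273) = 0.120 × (19.7990 − 16.5227) = 0.120 × 3.2763 = 0.3932 W/m².
SF₆: ΔF = 0.00057 × (13 − 1) = 0.00057 × 12 = 0.0068 W/m².
Total ΔF = 2.9079 + 0.3932 + 0.0068 = 3.3079 W/m².
ΔT = λ ΔF = 0.94 × 3.31 = 3.1114 K.

ΔF = 3.31 W/m²; ΔT = 3.1 K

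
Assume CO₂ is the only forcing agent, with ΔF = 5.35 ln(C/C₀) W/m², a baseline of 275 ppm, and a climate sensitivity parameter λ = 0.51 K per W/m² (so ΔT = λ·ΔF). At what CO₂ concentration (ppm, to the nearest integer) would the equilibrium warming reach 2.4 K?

C ≈ 663 ppm

Required forcing: ΔF = ΔT/λ = 2.4/0.51 = 4.7059 W/m².
Then ln(C/275) = ΔF/5.35 = 4.7059/5.35 = 0.87961.
So C = 275 × e^0.87961 = 275 × 2.40996 = 662.74 ppm.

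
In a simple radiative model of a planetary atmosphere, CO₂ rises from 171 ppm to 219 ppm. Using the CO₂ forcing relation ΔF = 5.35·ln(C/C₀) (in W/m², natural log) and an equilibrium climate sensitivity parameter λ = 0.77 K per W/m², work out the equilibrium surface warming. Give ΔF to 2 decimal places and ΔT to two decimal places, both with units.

ΔF = 1.32 W/m²; ΔT = 1.02 K

CO₂: 5.35 × ln(219/171) = 5.35 × ln(1.28070) = 5.35 × 0.24741 = 1.3236 W/m².
ΔT = λ ΔF = 0.77 × 1.32 = 1.0164 K.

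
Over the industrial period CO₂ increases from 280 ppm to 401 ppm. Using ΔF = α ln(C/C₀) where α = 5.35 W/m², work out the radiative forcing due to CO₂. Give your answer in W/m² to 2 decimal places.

ΔF = 1.92 W/m²

CO₂: 5.35 × ln(401/280) = 5.35 × ln(1.43214) = 5.35 × 0.35917 = 1.9216 W/m².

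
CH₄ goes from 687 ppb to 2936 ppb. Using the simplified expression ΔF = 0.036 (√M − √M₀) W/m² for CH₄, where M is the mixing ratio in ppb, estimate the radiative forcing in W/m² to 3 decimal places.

CH₄: 0.036 × (√2936 − √687) = 0.036 × (54.1849 − 26.2107) = 0.036 × 27.9742 = 1.0071 W/m².

ΔF = 1.007 W/m²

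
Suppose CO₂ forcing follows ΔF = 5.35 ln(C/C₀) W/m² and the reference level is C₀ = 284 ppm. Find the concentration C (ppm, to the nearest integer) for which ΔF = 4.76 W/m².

C ≈ 691 ppm

Set 5.35 ln(C/284) = 4.76, so ln(C/284) = 4.76/5.35 = 0.88972.
Then C/284 = e^0.88972 = 2.43445, giving C = 284 × 2.43445 = 691.38 ppm.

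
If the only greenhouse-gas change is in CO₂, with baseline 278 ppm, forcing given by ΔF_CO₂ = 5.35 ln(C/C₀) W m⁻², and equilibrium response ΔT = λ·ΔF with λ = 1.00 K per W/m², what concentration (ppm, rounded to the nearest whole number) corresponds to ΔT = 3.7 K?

Required forcing: ΔF = ΔT/λ = 3.7/1.00 = 3.7000 W/m².
Then ln(C/278) = ΔF/5.35 = 3.7000/5.35 = 0.69159.
So C = 278 × e^0.69159 = 278 × 1.99689 = 555.14 ppm.

C ≈ 555 ppm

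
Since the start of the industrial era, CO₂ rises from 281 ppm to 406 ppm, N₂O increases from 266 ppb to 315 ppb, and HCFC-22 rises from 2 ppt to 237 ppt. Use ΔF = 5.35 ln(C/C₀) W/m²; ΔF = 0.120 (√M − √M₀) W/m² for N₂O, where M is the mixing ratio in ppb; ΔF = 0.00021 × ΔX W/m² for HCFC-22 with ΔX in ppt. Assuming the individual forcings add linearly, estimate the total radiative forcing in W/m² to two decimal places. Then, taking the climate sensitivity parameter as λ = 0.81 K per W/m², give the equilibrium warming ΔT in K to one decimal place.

ΔF = 2.19 W/m²; ΔT = 1.8 K

CO₂: 5.35 × ln(406/281) = 5.35 × ln(1.44484) = 5.35 × 0.36800 = 1.9688 W/m².
N₂O: 0.120 × (√315 − √266) = 0.120 × (17.7482 − 16.3095) = 0.120 × 1.4387 = 0.1726 W/m².
HCFC-22: ΔF = 0.00021 × (237 − 2) = 0.00021 × 235 = 0.0494 W/m².
Total ΔF = 1.9688 + 0.1726 + 0.0494 = 2.1908 W/m².
ΔT = λ ΔF = 0.81 × 2.19 = 1.7739 K.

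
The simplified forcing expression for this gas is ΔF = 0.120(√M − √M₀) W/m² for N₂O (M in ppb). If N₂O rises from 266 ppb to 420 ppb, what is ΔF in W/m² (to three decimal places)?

ΔF = 0.502 W/m²

N₂O: 0.120 × (√420 − √266) = 0.120 × (20.4939 − 16.3095) = 0.120 × 4.1844 = 0.5021 W/m².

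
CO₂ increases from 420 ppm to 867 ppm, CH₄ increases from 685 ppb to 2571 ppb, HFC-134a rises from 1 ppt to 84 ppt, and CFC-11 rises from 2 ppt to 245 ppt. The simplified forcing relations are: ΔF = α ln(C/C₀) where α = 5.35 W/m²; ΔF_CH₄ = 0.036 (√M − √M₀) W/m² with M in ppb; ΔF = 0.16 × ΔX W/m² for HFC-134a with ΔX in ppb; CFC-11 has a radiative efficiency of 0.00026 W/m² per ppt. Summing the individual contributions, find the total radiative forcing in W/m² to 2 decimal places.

ΔF = 4.84 W/m²

CO₂: 5.35 × ln(867/420) = 5.35 × ln(2.06429) = 5.35 × 0.72479 = 3.8776 W/m².
CH₄: 0.036 × (√2571 − √685) = 0.036 × (50.7050 − 26.1725) = 0.036 × 24.5325 = 0.8832 W/m².
HFC-134a: Δ = 84 − 1 = 83 ppt = 0.083 ppb; ΔF = 0.16 × 0.083 = 0.0133 W/m².
CFC-11: ΔF = 0.00026 × (245 − 2) = 0.00026 × 243 = 0.0632 W/m².
Total ΔF = 3.8776 + 0.8832 + 0.0133 + 0.0632 = 4.8373 W/m².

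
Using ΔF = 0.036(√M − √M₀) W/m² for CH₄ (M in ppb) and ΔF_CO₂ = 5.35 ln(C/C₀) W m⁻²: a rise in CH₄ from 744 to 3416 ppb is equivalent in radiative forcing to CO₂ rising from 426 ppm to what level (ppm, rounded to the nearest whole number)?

CH₄ forcing: 0.036 × (√3416 − √744) = 0.036 × (58.4466 − 27.2764) = 0.036 × 31.1702 = 1.12213 W/m².
Set 5.35 ln(C/426) = 1.12213: ln(C/426) = 1.12213/5.35 = 0.20974, so C = 426 × e^0.20974 = 426 × 1.23336 = 525.41 ppm.

C ≈ 525 ppm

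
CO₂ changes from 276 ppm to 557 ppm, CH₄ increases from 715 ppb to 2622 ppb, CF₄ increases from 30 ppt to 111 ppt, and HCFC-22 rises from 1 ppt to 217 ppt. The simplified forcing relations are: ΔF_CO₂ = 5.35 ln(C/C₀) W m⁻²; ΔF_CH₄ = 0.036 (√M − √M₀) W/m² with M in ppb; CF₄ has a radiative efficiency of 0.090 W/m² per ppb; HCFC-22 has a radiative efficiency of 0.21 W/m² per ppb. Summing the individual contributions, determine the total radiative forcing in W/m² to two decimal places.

CO₂: 5.35 × ln(557/276) = 5.35 × ln(2.01812) = 5.35 × 0.70217 = 3.7566 W/m².
CH₄: 0.036 × (√2622 − √715) = 0.036 × (51.2055 − 26.7395) = 0.036 × 24.4660 = 0.8808 W/m².
CF₄: Δ = 111 − 30 = 81 ppt = 0.081 ppb; ΔF = 0.090 × 0.081 = 0.0073 W/m².
HCFC-22: Δ = 217 − 1 = 216 ppt = 0.216 ppb; ΔF = 0.21 × 0.216 = 0.0454 W/m².
Total ΔF = 3.7566 + 0.8808 + 0.0073 + 0.0454 = 4.6901 W/m².

ΔF = 4.69 W/m²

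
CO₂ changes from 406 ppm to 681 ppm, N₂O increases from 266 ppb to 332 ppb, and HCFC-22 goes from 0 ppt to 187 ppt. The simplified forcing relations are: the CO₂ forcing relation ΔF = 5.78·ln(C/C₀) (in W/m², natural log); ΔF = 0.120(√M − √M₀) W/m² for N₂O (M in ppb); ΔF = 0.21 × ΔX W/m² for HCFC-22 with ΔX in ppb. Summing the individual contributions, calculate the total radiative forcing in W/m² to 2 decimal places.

ΔF = 3.26 W/m²

CO₂: 5.78 × ln(681/406) = 5.78 × ln(1.67734) = 5.78 × 0.51721 = 2.9895 W/m².
N₂O: 0.120 × (√332 − √266) = 0.120 × (18.2209 − 16.3095) = 0.120 × 1.9114 = 0.2294 W/m².
HCFC-22: Δ = 187 − 0 = 187 ppt = 0.187 ppb; ΔF = 0.21 × 0.187 = 0.0393 W/m².
Total ΔF = 2.9895 + 0.2294 + 0.0393 = 3.2582 W/m².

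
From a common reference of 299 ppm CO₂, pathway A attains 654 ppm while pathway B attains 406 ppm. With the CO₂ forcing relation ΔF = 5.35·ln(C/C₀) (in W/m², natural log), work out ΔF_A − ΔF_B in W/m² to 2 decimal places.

ΔF_A − ΔF_B = 2.55 W/m²

ΔF_A = 5.35 ln(654/299) = 5.35 × 0.78266 = 4.1872 W/m².
ΔF_B = 5.35 ln(406/299) = 5.35 × 0.30591 = 1.6366 W/m².
Difference: 4.1872 − 1.6366 = 2.5506 W/m².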